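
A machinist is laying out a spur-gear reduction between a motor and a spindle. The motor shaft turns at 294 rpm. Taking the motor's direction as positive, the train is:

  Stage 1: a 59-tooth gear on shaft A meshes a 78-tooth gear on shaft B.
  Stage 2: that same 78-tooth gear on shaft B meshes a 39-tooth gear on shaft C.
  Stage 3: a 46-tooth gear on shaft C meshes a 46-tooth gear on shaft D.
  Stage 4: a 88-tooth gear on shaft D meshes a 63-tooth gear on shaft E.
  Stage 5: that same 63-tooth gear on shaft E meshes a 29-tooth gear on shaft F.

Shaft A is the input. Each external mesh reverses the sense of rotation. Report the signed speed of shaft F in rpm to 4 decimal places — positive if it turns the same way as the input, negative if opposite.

-1349.6446 rpm (opposite to input, |ω| = 1349.6446 rpm)

Stage 1 [59T→78T]: ω = 294.0000×59/78 = 222.3846 rpm, dir flips to −; running = −222.3846
Stage 2 [78T→39T]: ω = 222.3846×78/39 = 444.7692 rpm, dir flips to +; running = +444.7692
Stage 3 [46T→46T]: ω = 444.7692×46/46 = 444.7692 rpm, dir flips to −; running = −444.7692
Stage 4 [88T→63T]: ω = 444.7692×88/63 = 621.2650 rpm, dir flips to +; running = +621.2650
Stage 5 [63T→29T]: ω = 621.2650×63/29 = 1349.6446 rpm, dir flips to −; running = −1349.6446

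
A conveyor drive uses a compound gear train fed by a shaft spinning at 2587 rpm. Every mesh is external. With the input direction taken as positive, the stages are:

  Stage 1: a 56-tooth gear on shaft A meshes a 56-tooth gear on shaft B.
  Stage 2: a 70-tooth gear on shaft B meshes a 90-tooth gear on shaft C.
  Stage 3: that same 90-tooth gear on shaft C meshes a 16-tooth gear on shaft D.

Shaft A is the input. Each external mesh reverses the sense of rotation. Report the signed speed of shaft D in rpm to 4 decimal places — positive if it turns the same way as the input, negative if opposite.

Stage 1 [56T→56T]: ω = 2587.0000×56/56 = 2587.0000 rpm, dir flips to −; running = −2587.0000
Stage 2 [70T→90T]: ω = 2587.0000×70/90 = 2012.1111 rpm, dir flips to +; running = +2012.1111
Stage 3 [90T→16T]: ω = 2012.1111×90/16 = 11318.1250 rpm, dir flips to −; running = −11318.1250

-11318.1250 rpm (opposite to input, |ω| = 11318.1250 rpm)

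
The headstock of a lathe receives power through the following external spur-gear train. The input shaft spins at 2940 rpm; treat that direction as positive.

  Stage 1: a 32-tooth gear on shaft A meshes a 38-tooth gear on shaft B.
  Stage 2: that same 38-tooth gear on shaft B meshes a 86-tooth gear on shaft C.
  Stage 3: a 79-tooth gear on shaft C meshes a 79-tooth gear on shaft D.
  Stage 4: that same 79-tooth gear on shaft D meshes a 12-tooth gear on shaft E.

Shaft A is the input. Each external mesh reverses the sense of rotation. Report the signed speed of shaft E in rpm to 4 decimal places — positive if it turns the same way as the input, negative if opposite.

Stage 1 [32T→38T]: ω = 2940.0000×32/38 = 2475.7895 rpm, dir flips to −; running = −2475.7895
Stage 2 [38T→86T]: ω = 2475.7895×38/86 = 1093.9535 rpm, dir flips to +; running = +1093.9535
Stage 3 [79T→79T]: ω = 1093.9535×79/79 = 1093.9535 rpm, dir flips to −; running = −1093.9535
Stage 4 [79T→12T]: ω = 1093.9535×79/12 = 7201.8605 rpm, dir flips to +; running = +7201.8605

+7201.8605 rpm (same as input, |ω| = 7201.8605 rpm)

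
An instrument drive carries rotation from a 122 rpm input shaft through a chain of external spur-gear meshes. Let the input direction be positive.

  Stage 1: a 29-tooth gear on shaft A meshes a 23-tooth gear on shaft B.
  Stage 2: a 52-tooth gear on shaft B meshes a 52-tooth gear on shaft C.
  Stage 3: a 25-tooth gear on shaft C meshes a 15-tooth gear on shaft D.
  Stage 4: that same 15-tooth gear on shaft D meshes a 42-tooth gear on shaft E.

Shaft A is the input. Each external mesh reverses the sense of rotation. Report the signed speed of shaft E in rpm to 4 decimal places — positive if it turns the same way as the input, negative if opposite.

Stage 1 [29T→23T]: ω = 122.0000×29/23 = 153.8261 rpm, dir flips to −; running = −153.8261
Stage 2 [52T→52T]: ω = 153.8261×52/52 = 153.8261 rpm, dir flips to +; running = +153.8261
Stage 3 [25T→15T]: ω = 153.8261×25/15 = 256.3768 rpm, dir flips to −; running = −256.3768
Stage 4 [15T→42T]: ω = 256.3768×15/42 = 91.5631 rpm, dir flips to +; running = +91.5631

+91.5631 rpm (same as input, |ω| = 91.5631 rpm)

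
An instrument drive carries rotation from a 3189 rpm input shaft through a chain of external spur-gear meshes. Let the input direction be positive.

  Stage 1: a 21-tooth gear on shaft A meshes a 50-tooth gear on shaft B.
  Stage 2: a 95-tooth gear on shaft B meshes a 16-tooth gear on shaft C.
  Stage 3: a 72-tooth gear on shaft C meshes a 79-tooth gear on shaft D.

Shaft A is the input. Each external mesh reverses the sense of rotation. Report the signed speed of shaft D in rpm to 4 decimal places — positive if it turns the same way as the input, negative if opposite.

-7247.9108 rpm (opposite to input, |ω| = 7247.9108 rpm)

Stage 1 [21T→50T]: ω = 3189.0000×21/50 = 1339.3800 rpm, dir flips to −; running = −1339.3800
Stage 2 [95T→16T]: ω = 1339.3800×95/16 = 7952.5688 rpm, dir flips to +; running = +7952.5688
Stage 3 [72T→79T]: ω = 7952.5688×72/79 = 7247.9108 rpm, dir flips to −; running = −7247.9108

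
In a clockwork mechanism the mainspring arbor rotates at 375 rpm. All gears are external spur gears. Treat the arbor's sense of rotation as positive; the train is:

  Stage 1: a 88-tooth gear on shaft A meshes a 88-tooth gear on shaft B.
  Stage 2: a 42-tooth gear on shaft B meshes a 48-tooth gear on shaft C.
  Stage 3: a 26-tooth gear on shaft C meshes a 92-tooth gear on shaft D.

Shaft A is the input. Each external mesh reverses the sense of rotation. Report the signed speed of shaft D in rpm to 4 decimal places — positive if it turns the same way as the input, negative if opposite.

-92.7310 rpm (opposite to input, |ω| = 92.7310 rpm)

Stage 1 [88T→88T]: ω = 375.0000×88/88 = 375.0000 rpm, dir flips to −; running = −375.0000
Stage 2 [42T→48T]: ω = 375.0000×42/48 = 328.1250 rpm, dir flips to +; running = +328.1250
Stage 3 [26T→92T]: ω = 328.1250×26/92 = 92.7310 rpm, dir flips to −; running = −92.7310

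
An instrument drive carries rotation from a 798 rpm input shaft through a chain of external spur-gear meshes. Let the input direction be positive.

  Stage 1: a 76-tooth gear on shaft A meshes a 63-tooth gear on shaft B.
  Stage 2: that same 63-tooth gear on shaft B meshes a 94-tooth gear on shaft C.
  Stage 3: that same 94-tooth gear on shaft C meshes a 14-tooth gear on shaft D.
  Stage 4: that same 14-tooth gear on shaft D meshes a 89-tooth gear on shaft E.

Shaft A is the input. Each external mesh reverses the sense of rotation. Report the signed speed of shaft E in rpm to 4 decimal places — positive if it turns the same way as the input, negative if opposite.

Stage 1 [76T→63T]: ω = 798.0000×76/63 = 962.6667 rpm, dir flips to −; running = −962.6667
Stage 2 [63T→94T]: ω = 962.6667×63/94 = 645.1915 rpm, dir flips to +; running = +645.1915
Stage 3 [94T→14T]: ω = 645.1915×94/14 = 4332.0000 rpm, dir flips to −; running = −4332.0000
Stage 4 [14T→89T]: ω = 4332.0000×14/89 = 681.4382 rpm, dir flips to +; running = +681.4382

+681.4382 rpm (same as input, |ω| = 681.4382 rpm)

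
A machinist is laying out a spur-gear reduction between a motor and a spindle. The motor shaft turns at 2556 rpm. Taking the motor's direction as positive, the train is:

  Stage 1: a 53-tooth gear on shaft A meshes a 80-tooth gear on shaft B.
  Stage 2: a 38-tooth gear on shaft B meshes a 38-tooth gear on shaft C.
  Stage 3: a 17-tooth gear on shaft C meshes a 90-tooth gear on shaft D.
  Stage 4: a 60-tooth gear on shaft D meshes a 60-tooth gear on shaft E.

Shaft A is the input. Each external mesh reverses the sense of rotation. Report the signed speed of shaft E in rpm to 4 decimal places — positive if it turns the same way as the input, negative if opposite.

+319.8550 rpm (same as input, |ω| = 319.8550 rpm)

Stage 1 [53T→80T]: ω = 2556.0000×53/80 = 1693.3500 rpm, dir flips to −; running = −1693.3500
Stage 2 [38T→38T]: ω = 1693.3500×38/38 = 1693.3500 rpm, dir flips to +; running = +1693.3500
Stage 3 [17T→90T]: ω = 1693.3500×17/90 = 319.8550 rpm, dir flips to −; running = −319.8550
Stage 4 [60T→60T]: ω = 319.8550×60/60 = 319.8550 rpm, dir flips to +; running = +319.8550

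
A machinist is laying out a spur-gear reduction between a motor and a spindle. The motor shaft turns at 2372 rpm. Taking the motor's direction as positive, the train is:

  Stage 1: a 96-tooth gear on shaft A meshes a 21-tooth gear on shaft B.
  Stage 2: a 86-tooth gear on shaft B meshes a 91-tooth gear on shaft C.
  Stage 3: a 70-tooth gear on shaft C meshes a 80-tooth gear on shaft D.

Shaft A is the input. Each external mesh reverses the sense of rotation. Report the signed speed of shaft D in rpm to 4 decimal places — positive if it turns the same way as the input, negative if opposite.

Stage 1 [96T→21T]: ω = 2372.0000×96/21 = 10843.4286 rpm, dir flips to −; running = −10843.4286
Stage 2 [86T→91T]: ω = 10843.4286×86/91 = 10247.6358 rpm, dir flips to +; running = +10247.6358
Stage 3 [70T→80T]: ω = 10247.6358×70/80 = 8966.6813 rpm, dir flips to −; running = −8966.6813

-8966.6813 rpm (opposite to input, |ω| = 8966.6813 rpm)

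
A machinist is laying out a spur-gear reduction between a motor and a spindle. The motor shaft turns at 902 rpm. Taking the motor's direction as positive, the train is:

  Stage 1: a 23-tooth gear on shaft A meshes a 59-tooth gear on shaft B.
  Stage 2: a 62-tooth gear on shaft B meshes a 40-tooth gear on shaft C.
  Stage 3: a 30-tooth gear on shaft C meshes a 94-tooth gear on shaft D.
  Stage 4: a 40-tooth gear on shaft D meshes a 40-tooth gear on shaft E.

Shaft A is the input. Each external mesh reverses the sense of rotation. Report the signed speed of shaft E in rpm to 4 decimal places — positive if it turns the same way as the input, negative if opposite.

Stage 1 [23T→59T]: ω = 902.0000×23/59 = 351.6271 rpm, dir flips to −; running = −351.6271
Stage 2 [62T→40T]: ω = 351.6271×62/40 = 545.0220 rpm, dir flips to +; running = +545.0220
Stage 3 [30T→94T]: ω = 545.0220×30/94 = 173.9432 rpm, dir flips to −; running = −173.9432
Stage 4 [40T→40T]: ω = 173.9432×40/40 = 173.9432 rpm, dir flips to +; running = +173.9432

+173.9432 rpm (same as input, |ω| = 173.9432 rpm)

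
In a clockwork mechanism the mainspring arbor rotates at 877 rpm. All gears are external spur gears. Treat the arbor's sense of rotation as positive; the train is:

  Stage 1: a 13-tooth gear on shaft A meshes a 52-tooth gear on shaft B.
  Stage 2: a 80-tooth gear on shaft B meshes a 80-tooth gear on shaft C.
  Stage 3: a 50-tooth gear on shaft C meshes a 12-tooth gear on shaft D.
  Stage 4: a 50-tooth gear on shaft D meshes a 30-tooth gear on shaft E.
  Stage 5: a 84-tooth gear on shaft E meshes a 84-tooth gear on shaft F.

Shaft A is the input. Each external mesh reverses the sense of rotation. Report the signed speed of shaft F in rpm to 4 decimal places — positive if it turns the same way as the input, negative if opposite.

-1522.5694 rpm (opposite to input, |ω| = 1522.5694 rpm)

Stage 1 [13T→52T]: ω = 877.0000×13/52 = 219.2500 rpm, dir flips to −; running = −219.2500
Stage 2 [80T→80T]: ω = 219.2500×80/80 = 219.2500 rpm, dir flips to +; running = +219.2500
Stage 3 [50T→12T]: ω = 219.2500×50/12 = 913.5417 rpm, dir flips to −; running = −913.5417
Stage 4 [50T→30T]: ω = 913.5417×50/30 = 1522.5694 rpm, dir flips to +; running = +1522.5694
Stage 5 [84T→84T]: ω = 1522.5694×84/84 = 1522.5694 rpm, dir flips to −; running = −1522.5694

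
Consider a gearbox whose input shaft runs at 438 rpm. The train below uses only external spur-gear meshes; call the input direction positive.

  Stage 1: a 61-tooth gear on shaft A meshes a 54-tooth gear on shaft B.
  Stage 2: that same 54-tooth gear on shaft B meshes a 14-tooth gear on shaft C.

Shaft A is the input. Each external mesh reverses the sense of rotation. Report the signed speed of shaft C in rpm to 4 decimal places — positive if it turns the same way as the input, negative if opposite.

+1908.4286 rpm (same as input, |ω| = 1908.4286 rpm)

Stage 1 [61T→54T]: ω = 438.0000×61/54 = 494.7778 rpm, dir flips to −; running = −494.7778
Stage 2 [54T→14T]: ω = 494.7778×54/14 = 1908.4286 rpm, dir flips to +; running = +1908.4286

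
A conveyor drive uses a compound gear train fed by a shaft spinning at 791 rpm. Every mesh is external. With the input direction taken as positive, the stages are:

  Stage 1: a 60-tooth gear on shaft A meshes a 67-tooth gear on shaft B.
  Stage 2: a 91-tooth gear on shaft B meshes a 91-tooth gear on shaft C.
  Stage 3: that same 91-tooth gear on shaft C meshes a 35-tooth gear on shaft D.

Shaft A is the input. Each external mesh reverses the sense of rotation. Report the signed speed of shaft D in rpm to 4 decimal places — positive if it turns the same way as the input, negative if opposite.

Stage 1 [60T→67T]: ω = 791.0000×60/67 = 708.3582 rpm, dir flips to −; running = −708.3582
Stage 2 [91T→91T]: ω = 708.3582×91/91 = 708.3582 rpm, dir flips to +; running = +708.3582
Stage 3 [91T→35T]: ω = 708.3582×91/35 = 1841.7313 rpm, dir flips to −; running = −1841.7313

-1841.7313 rpm (opposite to input, |ω| = 1841.7313 rpm)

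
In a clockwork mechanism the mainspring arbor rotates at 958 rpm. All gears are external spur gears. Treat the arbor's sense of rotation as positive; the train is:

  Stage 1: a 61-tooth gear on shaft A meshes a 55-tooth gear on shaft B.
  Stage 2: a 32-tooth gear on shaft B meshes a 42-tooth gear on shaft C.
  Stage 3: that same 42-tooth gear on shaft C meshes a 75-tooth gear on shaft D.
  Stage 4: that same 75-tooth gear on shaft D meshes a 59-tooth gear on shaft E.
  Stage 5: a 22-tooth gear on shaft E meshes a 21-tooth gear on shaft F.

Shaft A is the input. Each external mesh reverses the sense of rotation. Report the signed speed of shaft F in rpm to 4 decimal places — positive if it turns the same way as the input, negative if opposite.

-603.7178 rpm (opposite to input, |ω| = 603.7178 rpm)

Stage 1 [61T→55T]: ω = 958.0000×61/55 = 1062.5091 rpm, dir flips to −; running = −1062.5091
Stage 2 [32T→42T]: ω = 1062.5091×32/42 = 809.5307 rpm, dir flips to +; running = +809.5307
Stage 3 [42T→75T]: ω = 809.5307×42/75 = 453.3372 rpm, dir flips to −; running = −453.3372
Stage 4 [75T→59T]: ω = 453.3372×75/59 = 576.2761 rpm, dir flips to +; running = +576.2761
Stage 5 [22T→21T]: ω = 576.2761×22/21 = 603.7178 rpm, dir flips to −; running = −603.7178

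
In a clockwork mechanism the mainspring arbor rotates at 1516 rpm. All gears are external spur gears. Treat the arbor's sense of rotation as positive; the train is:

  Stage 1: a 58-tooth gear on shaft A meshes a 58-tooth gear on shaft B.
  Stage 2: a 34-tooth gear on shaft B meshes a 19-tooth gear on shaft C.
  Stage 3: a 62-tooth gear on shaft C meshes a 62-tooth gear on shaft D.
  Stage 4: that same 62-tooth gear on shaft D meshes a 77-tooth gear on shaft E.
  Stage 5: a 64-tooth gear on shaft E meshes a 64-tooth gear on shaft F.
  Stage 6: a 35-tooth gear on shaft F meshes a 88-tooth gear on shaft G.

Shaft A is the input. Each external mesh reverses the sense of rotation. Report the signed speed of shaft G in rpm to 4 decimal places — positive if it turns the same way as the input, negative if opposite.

+868.7821 rpm (same as input, |ω| = 868.7821 rpm)

Stage 1 [58T→58T]: ω = 1516.0000×58/58 = 1516.0000 rpm, dir flips to −; running = −1516.0000
Stage 2 [34T→19T]: ω = 1516.0000×34/19 = 2712.8421 rpm, dir flips to +; running = +2712.8421
Stage 3 [62T→62T]: ω = 2712.8421×62/62 = 2712.8421 rpm, dir flips to −; running = −2712.8421
Stage 4 [62T→77T]: ω = 2712.8421×62/77 = 2184.3664 rpm, dir flips to +; running = +2184.3664
Stage 5 [64T→64T]: ω = 2184.3664×64/64 = 2184.3664 rpm, dir flips to −; running = −2184.3664
Stage 6 [35T→88T]: ω = 2184.3664×35/88 = 868.7821 rpm, dir flips to +; running = +868.7821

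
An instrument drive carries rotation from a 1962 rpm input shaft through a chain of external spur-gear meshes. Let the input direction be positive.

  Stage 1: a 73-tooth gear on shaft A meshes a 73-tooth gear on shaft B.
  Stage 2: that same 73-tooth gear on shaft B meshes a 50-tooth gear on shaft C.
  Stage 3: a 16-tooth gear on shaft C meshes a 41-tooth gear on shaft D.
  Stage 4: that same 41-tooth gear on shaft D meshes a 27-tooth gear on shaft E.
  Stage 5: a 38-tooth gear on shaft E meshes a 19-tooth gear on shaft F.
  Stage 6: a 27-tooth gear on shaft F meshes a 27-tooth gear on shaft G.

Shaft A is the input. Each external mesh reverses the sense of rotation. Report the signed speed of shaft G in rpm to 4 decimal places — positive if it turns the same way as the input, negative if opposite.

+3394.9867 rpm (same as input, |ω| = 3394.9867 rpm)

Stage 1 [73T→73T]: ω = 1962.0000×73/73 = 1962.0000 rpm, dir flips to −; running = −1962.0000
Stage 2 [73T→50T]: ω = 1962.0000×73/50 = 2864.5200 rpm, dir flips to +; running = +2864.5200
Stage 3 [16T→41T]: ω = 2864.5200×16/41 = 1117.8615 rpm, dir flips to −; running = −1117.8615
Stage 4 [41T→27T]: ω = 1117.8615×41/27 = 1697.4933 rpm, dir flips to +; running = +1697.4933
Stage 5 [38T→19T]: ω = 1697.4933×38/19 = 3394.9867 rpm, dir flips to −; running = −3394.9867
Stage 6 [27T→27T]: ω = 3394.9867×27/27 = 3394.9867 rpm, dir flips to +; running = +3394.9867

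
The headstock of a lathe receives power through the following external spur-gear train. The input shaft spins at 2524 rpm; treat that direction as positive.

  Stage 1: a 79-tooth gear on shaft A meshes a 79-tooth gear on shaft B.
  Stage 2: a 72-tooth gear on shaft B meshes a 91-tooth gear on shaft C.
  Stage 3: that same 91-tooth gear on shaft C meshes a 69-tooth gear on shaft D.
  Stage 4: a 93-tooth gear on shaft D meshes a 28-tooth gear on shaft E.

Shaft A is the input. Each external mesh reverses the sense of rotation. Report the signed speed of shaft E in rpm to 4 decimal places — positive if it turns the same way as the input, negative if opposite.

Stage 1 [79T→79T]: ω = 2524.0000×79/79 = 2524.0000 rpm, dir flips to −; running = −2524.0000
Stage 2 [72T→91T]: ω = 2524.0000×72/91 = 1997.0110 rpm, dir flips to +; running = +1997.0110
Stage 3 [91T→69T]: ω = 1997.0110×91/69 = 2633.7391 rpm, dir flips to −; running = −2633.7391
Stage 4 [93T→28T]: ω = 2633.7391×93/28 = 8747.7764 rpm, dir flips to +; running = +8747.7764

+8747.7764 rpm (same as input, |ω| = 8747.7764 rpm)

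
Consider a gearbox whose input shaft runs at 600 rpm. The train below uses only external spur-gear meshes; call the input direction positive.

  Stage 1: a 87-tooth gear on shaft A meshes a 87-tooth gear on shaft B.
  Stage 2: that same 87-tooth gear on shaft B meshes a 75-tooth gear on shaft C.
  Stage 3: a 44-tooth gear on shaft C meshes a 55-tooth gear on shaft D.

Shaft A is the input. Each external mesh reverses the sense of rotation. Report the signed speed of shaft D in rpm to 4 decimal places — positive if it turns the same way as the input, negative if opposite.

-556.8000 rpm (opposite to input, |ω| = 556.8000 rpm)

Stage 1 [87T→87T]: ω = 600.0000×87/87 = 600.0000 rpm, dir flips to −; running = −600.0000
Stage 2 [87T→75T]: ω = 600.0000×87/75 = 696.0000 rpm, dir flips to +; running = +696.0000
Stage 3 [44T→55T]: ω = 696.0000×44/55 = 556.8000 rpm, dir flips to −; running = −556.8000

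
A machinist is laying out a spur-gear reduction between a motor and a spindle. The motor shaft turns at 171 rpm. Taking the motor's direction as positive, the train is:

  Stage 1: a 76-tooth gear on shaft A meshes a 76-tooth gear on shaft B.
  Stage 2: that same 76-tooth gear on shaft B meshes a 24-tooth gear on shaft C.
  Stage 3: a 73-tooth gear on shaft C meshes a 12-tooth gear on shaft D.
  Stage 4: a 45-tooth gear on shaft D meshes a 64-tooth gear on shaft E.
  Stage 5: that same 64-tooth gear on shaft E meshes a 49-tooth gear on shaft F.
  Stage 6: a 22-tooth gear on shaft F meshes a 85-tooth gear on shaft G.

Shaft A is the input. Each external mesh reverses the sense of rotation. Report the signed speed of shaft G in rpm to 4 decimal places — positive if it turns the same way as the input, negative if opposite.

+782.9973 rpm (same as input, |ω| = 782.9973 rpm)

Stage 1 [76T→76T]: ω = 171.0000×76/76 = 171.0000 rpm, dir flips to −; running = −171.0000
Stage 2 [76T→24T]: ω = 171.0000×76/24 = 541.5000 rpm, dir flips to +; running = +541.5000
Stage 3 [73T→12T]: ω = 541.5000×73/12 = 3294.1250 rpm, dir flips to −; running = −3294.1250
Stage 4 [45T→64T]: ω = 3294.1250×45/64 = 2316.1816 rpm, dir flips to +; running = +2316.1816
Stage 5 [64T→49T]: ω = 2316.1816×64/49 = 3025.2168 rpm, dir flips to −; running = −3025.2168
Stage 6 [22T→85T]: ω = 3025.2168×22/85 = 782.9973 rpm, dir flips to +; running = +782.9973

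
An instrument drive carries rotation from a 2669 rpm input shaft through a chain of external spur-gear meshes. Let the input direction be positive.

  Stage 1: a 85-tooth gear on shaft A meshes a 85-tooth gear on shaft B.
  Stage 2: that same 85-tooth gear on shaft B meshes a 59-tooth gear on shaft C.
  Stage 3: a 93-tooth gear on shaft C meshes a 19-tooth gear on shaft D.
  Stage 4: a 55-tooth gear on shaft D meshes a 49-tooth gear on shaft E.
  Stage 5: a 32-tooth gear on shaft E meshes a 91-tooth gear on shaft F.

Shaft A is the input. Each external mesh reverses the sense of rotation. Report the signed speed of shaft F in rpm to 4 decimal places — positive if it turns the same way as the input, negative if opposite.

Stage 1 [85T→85T]: ω = 2669.0000×85/85 = 2669.0000 rpm, dir flips to −; running = −2669.0000
Stage 2 [85T→59T]: ω = 2669.0000×85/59 = 3845.1695 rpm, dir flips to +; running = +3845.1695
Stage 3 [93T→19T]: ω = 3845.1695×93/19 = 18821.0928 rpm, dir flips to −; running = −18821.0928
Stage 4 [55T→49T]: ω = 18821.0928×55/49 = 21125.7164 rpm, dir flips to +; running = +21125.7164
Stage 5 [32T→91T]: ω = 21125.7164×32/91 = 7428.8233 rpm, dir flips to −; running = −7428.8233

-7428.8233 rpm (opposite to input, |ω| = 7428.8233 rpm)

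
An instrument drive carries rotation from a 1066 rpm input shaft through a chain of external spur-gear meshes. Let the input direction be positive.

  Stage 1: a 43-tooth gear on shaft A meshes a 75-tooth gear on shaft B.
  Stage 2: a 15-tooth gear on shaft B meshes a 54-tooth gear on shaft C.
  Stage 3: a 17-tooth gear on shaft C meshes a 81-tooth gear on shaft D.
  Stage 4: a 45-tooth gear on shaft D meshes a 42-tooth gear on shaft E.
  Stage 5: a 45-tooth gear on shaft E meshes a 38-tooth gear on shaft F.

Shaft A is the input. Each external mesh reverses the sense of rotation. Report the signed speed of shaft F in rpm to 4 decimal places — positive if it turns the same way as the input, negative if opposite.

-45.2083 rpm (opposite to input, |ω| = 45.2083 rpm)

Stage 1 [43T→75T]: ω = 1066.0000×43/75 = 611.1733 rpm, dir flips to −; running = −611.1733
Stage 2 [15T→54T]: ω = 611.1733×15/54 = 169.7704 rpm, dir flips to +; running = +169.7704
Stage 3 [17T→81T]: ω = 169.7704×17/81 = 35.6308 rpm, dir flips to −; running = −35.6308
Stage 4 [45T→42T]: ω = 35.6308×45/42 = 38.1759 rpm, dir flips to +; running = +38.1759
Stage 5 [45T→38T]: ω = 38.1759×45/38 = 45.2083 rpm, dir flips to −; running = −45.2083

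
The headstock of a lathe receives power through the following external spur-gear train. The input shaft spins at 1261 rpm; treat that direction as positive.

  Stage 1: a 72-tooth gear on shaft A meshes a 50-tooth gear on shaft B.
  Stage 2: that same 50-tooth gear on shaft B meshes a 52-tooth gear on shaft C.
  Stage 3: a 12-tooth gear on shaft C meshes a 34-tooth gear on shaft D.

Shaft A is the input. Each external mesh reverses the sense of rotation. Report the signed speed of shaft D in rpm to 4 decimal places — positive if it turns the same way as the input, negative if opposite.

Stage 1 [72T→50T]: ω = 1261.0000×72/50 = 1815.8400 rpm, dir flips to −; running = −1815.8400
Stage 2 [50T→52T]: ω = 1815.8400×50/52 = 1746.0000 rpm, dir flips to +; running = +1746.0000
Stage 3 [12T→34T]: ω = 1746.0000×12/34 = 616.2353 rpm, dir flips to −; running = −616.2353

-616.2353 rpm (opposite to input, |ω| = 616.2353 rpm)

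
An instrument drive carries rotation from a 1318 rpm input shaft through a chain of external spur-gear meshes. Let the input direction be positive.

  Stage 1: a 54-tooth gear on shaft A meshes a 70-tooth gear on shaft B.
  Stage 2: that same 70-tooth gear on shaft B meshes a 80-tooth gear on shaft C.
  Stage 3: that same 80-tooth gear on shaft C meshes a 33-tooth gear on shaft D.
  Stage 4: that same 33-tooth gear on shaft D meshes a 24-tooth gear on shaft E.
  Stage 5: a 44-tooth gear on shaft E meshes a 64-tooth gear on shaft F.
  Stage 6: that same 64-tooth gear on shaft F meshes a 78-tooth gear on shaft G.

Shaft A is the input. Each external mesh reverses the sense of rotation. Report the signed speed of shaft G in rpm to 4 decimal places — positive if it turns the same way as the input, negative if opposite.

+1672.8462 rpm (same as input, |ω| = 1672.8462 rpm)

Stage 1 [54T→70T]: ω = 1318.0000×54/70 = 1016.7429 rpm, dir flips to −; running = −1016.7429
Stage 2 [70T→80T]: ω = 1016.7429×70/80 = 889.6500 rpm, dir flips to +; running = +889.6500
Stage 3 [80T→33T]: ω = 889.6500×80/33 = 2156.7273 rpm, dir flips to −; running = −2156.7273
Stage 4 [33T→24T]: ω = 2156.7273×33/24 = 2965.5000 rpm, dir flips to +; running = +2965.5000
Stage 5 [44T→64T]: ω = 2965.5000×44/64 = 2038.7812 rpm, dir flips to −; running = −2038.7812
Stage 6 [64T→78T]: ω = 2038.7812×64/78 = 1672.8462 rpm, dir flips to +; running = +1672.8462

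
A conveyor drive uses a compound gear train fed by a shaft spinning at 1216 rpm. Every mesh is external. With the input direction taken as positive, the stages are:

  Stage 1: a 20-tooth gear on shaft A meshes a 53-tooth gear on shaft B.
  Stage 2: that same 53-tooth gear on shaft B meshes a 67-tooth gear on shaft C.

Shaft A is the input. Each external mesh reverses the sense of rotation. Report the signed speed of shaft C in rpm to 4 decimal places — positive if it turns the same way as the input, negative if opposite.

Stage 1 [20T→53T]: ω = 1216.0000×20/53 = 458.8679 rpm, dir flips to −; running = −458.8679
Stage 2 [53T→67T]: ω = 458.8679×53/67 = 362.9851 rpm, dir flips to +; running = +362.9851

+362.9851 rpm (same as input, |ω| = 362.9851 rpm)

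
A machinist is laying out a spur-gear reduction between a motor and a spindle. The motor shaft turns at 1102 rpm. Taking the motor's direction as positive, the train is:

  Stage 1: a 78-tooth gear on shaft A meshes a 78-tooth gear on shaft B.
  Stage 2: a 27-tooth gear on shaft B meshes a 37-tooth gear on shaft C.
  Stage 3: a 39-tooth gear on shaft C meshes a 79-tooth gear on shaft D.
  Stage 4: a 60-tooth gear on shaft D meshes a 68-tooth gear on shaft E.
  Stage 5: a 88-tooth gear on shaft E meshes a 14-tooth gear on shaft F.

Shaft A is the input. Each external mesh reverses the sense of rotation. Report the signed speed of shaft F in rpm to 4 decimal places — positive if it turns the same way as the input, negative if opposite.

Stage 1 [78T→78T]: ω = 1102.0000×78/78 = 1102.0000 rpm, dir flips to −; running = −1102.0000
Stage 2 [27T→37T]: ω = 1102.0000×27/37 = 804.1622 rpm, dir flips to +; running = +804.1622
Stage 3 [39T→79T]: ω = 804.1622×39/79 = 396.9914 rpm, dir flips to −; running = −396.9914
Stage 4 [60T→68T]: ω = 396.9914×60/68 = 350.2866 rpm, dir flips to +; running = +350.2866
Stage 5 [88T→14T]: ω = 350.2866×88/14 = 2201.8013 rpm, dir flips to −; running = −2201.8013

-2201.8013 rpm (opposite to input, |ω| = 2201.8013 rpm)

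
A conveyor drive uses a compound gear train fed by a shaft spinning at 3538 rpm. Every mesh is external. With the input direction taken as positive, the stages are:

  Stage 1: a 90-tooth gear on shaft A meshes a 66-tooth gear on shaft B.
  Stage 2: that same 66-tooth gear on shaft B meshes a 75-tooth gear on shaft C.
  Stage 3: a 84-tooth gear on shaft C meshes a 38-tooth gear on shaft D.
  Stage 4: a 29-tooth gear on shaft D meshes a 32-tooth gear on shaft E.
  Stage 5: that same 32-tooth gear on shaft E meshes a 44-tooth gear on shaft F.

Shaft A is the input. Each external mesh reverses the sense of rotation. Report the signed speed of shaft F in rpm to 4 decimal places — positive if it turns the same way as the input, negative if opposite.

Stage 1 [90T→66T]: ω = 3538.0000×90/66 = 4824.5455 rpm, dir flips to −; running = −4824.5455
Stage 2 [66T→75T]: ω = 4824.5455×66/75 = 4245.6000 rpm, dir flips to +; running = +4245.6000
Stage 3 [84T→38T]: ω = 4245.6000×84/38 = 9385.0105 rpm, dir flips to −; running = −9385.0105
Stage 4 [29T→32T]: ω = 9385.0105×29/32 = 8505.1658 rpm, dir flips to +; running = +8505.1658
Stage 5 [32T→44T]: ω = 8505.1658×32/44 = 6185.5751 rpm, dir flips to −; running = −6185.5751

-6185.5751 rpm (opposite to input, |ω| = 6185.5751 rpm)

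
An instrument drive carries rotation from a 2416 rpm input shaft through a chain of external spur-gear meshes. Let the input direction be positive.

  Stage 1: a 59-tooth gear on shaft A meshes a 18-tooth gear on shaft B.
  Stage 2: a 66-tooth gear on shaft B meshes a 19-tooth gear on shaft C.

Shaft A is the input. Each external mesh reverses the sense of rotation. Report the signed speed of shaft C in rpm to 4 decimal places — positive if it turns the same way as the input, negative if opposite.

Stage 1 [59T→18T]: ω = 2416.0000×59/18 = 7919.1111 rpm, dir flips to −; running = −7919.1111
Stage 2 [66T→19T]: ω = 7919.1111×66/19 = 27508.4912 rpm, dir flips to +; running = +27508.4912

+27508.4912 rpm (same as input, |ω| = 27508.4912 rpm)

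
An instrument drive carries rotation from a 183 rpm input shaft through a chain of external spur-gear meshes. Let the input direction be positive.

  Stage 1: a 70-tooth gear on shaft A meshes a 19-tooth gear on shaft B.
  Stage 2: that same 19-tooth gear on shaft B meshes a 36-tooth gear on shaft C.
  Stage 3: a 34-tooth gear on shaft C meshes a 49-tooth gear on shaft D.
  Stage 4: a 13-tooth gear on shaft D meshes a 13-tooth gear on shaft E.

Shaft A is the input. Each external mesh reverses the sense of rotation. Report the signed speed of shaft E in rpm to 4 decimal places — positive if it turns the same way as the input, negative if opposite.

Stage 1 [70T→19T]: ω = 183.0000×70/19 = 674.2105 rpm, dir flips to −; running = −674.2105
Stage 2 [19T→36T]: ω = 674.2105×19/36 = 355.8333 rpm, dir flips to +; running = +355.8333
Stage 3 [34T→49T]: ω = 355.8333×34/49 = 246.9048 rpm, dir flips to −; running = −246.9048
Stage 4 [13T→13T]: ω = 246.9048×13/13 = 246.9048 rpm, dir flips to +; running = +246.9048

+246.9048 rpm (same as input, |ω| = 246.9048 rpm)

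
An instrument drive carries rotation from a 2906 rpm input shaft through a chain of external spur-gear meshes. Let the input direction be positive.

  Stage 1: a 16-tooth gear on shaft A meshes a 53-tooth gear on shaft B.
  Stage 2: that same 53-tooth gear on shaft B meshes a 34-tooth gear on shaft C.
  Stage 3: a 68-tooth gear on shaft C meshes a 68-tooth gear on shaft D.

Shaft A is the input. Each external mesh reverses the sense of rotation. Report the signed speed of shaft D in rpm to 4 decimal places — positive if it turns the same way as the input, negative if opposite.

Stage 1 [16T→53T]: ω = 2906.0000×16/53 = 877.2830 rpm, dir flips to −; running = −877.2830
Stage 2 [53T→34T]: ω = 877.2830×53/34 = 1367.5294 rpm, dir flips to +; running = +1367.5294
Stage 3 [68T→68T]: ω = 1367.5294×68/68 = 1367.5294 rpm, dir flips to −; running = −1367.5294

-1367.5294 rpm (opposite to input, |ω| = 1367.5294 rpm)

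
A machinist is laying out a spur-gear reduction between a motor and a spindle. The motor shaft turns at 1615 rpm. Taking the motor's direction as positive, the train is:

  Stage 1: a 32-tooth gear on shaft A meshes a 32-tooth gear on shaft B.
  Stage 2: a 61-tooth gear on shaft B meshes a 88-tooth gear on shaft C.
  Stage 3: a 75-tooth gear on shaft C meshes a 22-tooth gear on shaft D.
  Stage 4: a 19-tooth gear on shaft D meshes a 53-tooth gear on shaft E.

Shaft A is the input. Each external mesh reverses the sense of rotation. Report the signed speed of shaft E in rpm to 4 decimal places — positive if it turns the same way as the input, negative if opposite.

Stage 1 [32T→32T]: ω = 1615.0000×32/32 = 1615.0000 rpm, dir flips to −; running = −1615.0000
Stage 2 [61T→88T]: ω = 1615.0000×61/88 = 1119.4886 rpm, dir flips to +; running = +1119.4886
Stage 3 [75T→22T]: ω = 1119.4886×75/22 = 3816.4385 rpm, dir flips to −; running = −3816.4385
Stage 4 [19T→53T]: ω = 3816.4385×19/53 = 1368.1572 rpm, dir flips to +; running = +1368.1572

+1368.1572 rpm (same as input, |ω| = 1368.1572 rpm)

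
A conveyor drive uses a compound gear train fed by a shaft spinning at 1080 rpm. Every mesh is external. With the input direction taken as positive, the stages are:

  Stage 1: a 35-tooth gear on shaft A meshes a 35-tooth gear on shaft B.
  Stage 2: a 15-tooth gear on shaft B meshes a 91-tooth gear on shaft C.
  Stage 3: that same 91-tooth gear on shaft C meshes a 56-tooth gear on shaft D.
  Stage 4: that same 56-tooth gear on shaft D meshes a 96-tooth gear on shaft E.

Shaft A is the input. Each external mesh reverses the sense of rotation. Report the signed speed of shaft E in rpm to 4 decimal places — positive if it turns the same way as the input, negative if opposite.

+168.7500 rpm (same as input, |ω| = 168.7500 rpm)

Stage 1 [35T→35T]: ω = 1080.0000×35/35 = 1080.0000 rpm, dir flips to −; running = −1080.0000
Stage 2 [15T→91T]: ω = 1080.0000×15/91 = 178.0220 rpm, dir flips to +; running = +178.0220
Stage 3 [91T→56T]: ω = 178.0220×91/56 = 289.2857 rpm, dir flips to −; running = −289.2857
Stage 4 [56T→96T]: ω = 289.2857×56/96 = 168.7500 rpm, dir flips to +; running = +168.7500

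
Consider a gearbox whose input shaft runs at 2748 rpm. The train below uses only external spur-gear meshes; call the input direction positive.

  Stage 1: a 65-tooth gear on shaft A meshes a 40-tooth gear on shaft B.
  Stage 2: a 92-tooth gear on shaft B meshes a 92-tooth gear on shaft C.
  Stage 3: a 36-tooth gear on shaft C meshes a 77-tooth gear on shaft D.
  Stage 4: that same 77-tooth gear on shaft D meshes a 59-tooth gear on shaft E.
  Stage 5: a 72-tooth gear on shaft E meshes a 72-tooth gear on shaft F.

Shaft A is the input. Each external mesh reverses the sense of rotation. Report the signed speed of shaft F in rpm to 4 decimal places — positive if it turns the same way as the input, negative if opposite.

-2724.7119 rpm (opposite to input, |ω| = 2724.7119 rpm)

Stage 1 [65T→40T]: ω = 2748.0000×65/40 = 4465.5000 rpm, dir flips to −; running = −4465.5000
Stage 2 [92T→92T]: ω = 4465.5000×92/92 = 4465.5000 rpm, dir flips to +; running = +4465.5000
Stage 3 [36T→77T]: ω = 4465.5000×36/77 = 2087.7662 rpm, dir flips to −; running = −2087.7662
Stage 4 [77T→59T]: ω = 2087.7662×77/59 = 2724.7119 rpm, dir flips to +; running = +2724.7119
Stage 5 [72T→72T]: ω = 2724.7119×72/72 = 2724.7119 rpm, dir flips to −; running = −2724.7119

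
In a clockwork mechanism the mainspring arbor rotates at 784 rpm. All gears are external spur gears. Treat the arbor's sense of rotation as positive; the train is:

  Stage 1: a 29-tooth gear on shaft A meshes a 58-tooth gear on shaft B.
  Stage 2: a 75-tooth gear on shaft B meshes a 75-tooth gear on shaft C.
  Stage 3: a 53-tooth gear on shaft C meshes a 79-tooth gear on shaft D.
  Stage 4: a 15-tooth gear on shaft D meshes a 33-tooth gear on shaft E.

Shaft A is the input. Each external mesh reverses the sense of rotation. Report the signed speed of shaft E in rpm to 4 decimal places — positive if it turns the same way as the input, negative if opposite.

+119.5397 rpm (same as input, |ω| = 119.5397 rpm)

Stage 1 [29T→58T]: ω = 784.0000×29/58 = 392.0000 rpm, dir flips to −; running = −392.0000
Stage 2 [75T→75T]: ω = 392.0000×75/75 = 392.0000 rpm, dir flips to +; running = +392.0000
Stage 3 [53T→79T]: ω = 392.0000×53/79 = 262.9873 rpm, dir flips to −; running = −262.9873
Stage 4 [15T→33T]: ω = 262.9873×15/33 = 119.5397 rpm, dir flips to +; running = +119.5397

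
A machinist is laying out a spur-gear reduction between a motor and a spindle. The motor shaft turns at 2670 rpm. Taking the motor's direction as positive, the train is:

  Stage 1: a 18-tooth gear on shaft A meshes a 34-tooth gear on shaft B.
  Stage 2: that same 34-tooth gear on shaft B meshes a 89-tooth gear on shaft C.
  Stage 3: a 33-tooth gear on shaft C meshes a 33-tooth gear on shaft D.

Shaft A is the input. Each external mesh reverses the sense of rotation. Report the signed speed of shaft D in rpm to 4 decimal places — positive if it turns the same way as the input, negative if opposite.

-540.0000 rpm (opposite to input, |ω| = 540.0000 rpm)

Stage 1 [18T→34T]: ω = 2670.0000×18/34 = 1413.5294 rpm, dir flips to −; running = −1413.5294
Stage 2 [34T→89T]: ω = 1413.5294×34/89 = 540.0000 rpm, dir flips to +; running = +540.0000
Stage 3 [33T→33T]: ω = 540.0000×33/33 = 540.0000 rpm, dir flips to −; running = −540.0000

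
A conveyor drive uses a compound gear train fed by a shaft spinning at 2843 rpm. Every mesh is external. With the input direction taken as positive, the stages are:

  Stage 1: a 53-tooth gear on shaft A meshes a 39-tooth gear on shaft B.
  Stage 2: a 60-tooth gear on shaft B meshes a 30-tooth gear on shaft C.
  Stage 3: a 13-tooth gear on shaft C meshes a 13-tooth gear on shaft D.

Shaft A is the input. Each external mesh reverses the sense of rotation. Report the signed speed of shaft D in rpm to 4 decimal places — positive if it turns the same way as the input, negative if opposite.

Stage 1 [53T→39T]: ω = 2843.0000×53/39 = 3863.5641 rpm, dir flips to −; running = −3863.5641
Stage 2 [60T→30T]: ω = 3863.5641×60/30 = 7727.1282 rpm, dir flips to +; running = +7727.1282
Stage 3 [13T→13T]: ω = 7727.1282×13/13 = 7727.1282 rpm, dir flips to −; running = −7727.1282

-7727.1282 rpm (opposite to input, |ω| = 7727.1282 rpm)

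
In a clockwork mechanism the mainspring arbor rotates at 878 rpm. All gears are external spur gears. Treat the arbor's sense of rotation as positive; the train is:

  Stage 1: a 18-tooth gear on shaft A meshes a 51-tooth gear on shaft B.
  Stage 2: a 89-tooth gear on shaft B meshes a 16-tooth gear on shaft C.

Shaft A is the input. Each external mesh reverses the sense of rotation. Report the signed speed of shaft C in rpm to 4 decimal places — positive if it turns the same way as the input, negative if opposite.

Stage 1 [18T→51T]: ω = 878.0000×18/51 = 309.8824 rpm, dir flips to −; running = −309.8824
Stage 2 [89T→16T]: ω = 309.8824×89/16 = 1723.7206 rpm, dir flips to +; running = +1723.7206

+1723.7206 rpm (same as input, |ω| = 1723.7206 rpm)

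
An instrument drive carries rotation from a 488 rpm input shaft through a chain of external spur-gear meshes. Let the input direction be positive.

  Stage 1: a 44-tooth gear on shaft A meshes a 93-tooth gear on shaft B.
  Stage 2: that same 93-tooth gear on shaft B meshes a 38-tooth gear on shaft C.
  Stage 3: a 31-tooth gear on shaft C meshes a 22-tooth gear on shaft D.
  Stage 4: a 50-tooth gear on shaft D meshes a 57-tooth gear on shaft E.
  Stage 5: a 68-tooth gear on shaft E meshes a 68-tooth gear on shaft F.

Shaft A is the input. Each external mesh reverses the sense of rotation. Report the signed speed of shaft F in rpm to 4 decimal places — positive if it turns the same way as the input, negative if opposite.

Stage 1 [44T→93T]: ω = 488.0000×44/93 = 230.8817 rpm, dir flips to −; running = −230.8817
Stage 2 [93T→38T]: ω = 230.8817×93/38 = 565.0526 rpm, dir flips to +; running = +565.0526
Stage 3 [31T→22T]: ω = 565.0526×31/22 = 796.2105 rpm, dir flips to −; running = −796.2105
Stage 4 [50T→57T]: ω = 796.2105×50/57 = 698.4303 rpm, dir flips to +; running = +698.4303
Stage 5 [68T→68T]: ω = 698.4303×68/68 = 698.4303 rpm, dir flips to −; running = −698.4303

-698.4303 rpm (opposite to input, |ω| = 698.4303 rpm)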